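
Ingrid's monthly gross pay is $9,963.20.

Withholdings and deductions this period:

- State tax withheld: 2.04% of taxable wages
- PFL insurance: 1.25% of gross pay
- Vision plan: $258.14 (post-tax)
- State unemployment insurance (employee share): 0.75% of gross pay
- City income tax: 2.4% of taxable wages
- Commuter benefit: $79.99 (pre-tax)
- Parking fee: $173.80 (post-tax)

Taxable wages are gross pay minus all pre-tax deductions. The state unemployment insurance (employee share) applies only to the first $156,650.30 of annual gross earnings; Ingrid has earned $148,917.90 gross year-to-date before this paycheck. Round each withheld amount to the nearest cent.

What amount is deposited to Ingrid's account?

$8,829.92

Commuter benefit: $79.99
Taxable wages = $9,963.20 − $79.99 = $9,883.21
City income tax: $9,883.21 × 0.024 = $237.20
State tax withheld: $9,883.21 × 0.0204 = $201.62
State unemployment insurance (employee share): only $156,650.30 − $148,917.90 = $7,732.40 of this check is subject → $7,732.40 × 0.0075 = $57.99
PFL insurance: $9,963.20 × 0.0125 = $124.54
Parking fee: $173.80
Vision plan: $258.14
Total deductions = $79.99 + $237.20 + $201.62 + $57.99 + $124.54 + $173.80 + $258.14 = $1,133.28
Net pay = $9,963.20 − $1,133.28 = $8,829.92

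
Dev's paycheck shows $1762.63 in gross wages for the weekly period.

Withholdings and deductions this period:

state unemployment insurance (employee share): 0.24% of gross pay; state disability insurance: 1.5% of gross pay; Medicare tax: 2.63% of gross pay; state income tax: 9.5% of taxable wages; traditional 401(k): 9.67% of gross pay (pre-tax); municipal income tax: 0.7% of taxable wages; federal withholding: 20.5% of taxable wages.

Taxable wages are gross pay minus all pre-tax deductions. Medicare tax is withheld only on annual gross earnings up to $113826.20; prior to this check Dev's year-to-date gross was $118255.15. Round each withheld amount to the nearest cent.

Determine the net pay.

$1072.70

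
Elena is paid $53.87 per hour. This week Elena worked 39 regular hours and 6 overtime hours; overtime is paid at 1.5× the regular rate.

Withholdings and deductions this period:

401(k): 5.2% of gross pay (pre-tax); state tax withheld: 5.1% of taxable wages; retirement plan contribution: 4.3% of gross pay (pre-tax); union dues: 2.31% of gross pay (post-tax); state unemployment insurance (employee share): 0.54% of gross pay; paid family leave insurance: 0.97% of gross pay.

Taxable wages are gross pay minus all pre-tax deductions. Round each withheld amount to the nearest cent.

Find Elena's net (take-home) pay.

$2121.99

Regular pay: 39 × $53.87 = $2100.93
Overtime pay: 6 × $53.87 × 1.5 = $484.83
Gross pay = $2100.93 + $484.83 = $2585.76
Retirement plan contribution: $2585.76 × 0.043 = $111.19
401(k): $2585.76 × 0.052 = $134.46
Pre-tax total = $111.19 + $134.46 = $245.65
Taxable wages = $2585.76 − $245.65 = $2340.11
State tax withheld: $2340.11 × 0.051 = $119.35
State unemployment insurance (employee share): $2585.76 × 0.0054 = $13.96
Paid family leave insurance: $2585.76 × 0.0097 = $25.08
Union dues: $2585.76 × 0.0231 = $59.73
Total deductions = $111.19 + $134.46 + $119.35 + $13.96 + $25.08 + $59.73 = $463.77
Net pay = $2585.76 − $463.77 = $2121.99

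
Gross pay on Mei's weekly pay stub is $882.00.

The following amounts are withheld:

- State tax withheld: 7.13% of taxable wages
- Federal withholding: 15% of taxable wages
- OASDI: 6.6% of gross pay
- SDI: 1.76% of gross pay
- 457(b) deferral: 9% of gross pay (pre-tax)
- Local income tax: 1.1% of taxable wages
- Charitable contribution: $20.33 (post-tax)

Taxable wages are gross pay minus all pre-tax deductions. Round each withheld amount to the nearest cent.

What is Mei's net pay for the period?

$522.11

457(b) deferral: $882.00 × 0.09 = $79.38
Taxable wages = $882.00 − $79.38 = $802.62
Local income tax: $802.62 × 0.011 = $8.83
Federal withholding: $802.62 × 0.15 = $120.39
State tax withheld: $802.62 × 0.0713 = $57.23
OASDI: $882.00 × 0.066 = $58.21
SDI: $882.00 × 0.0176 = $15.52
Charitable contribution: $20.33
Total deductions = $79.38 + $8.83 + $120.39 + $57.23 + $58.21 + $15.52 + $20.33 = $359.89
Net pay = $882.00 − $359.89 = $522.11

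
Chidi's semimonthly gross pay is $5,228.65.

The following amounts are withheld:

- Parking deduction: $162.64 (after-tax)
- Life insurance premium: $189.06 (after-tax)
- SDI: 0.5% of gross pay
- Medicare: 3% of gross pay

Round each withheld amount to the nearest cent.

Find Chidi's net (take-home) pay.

Medicare: $5,228.65 × 0.03 = $156.86
SDI: $5,228.65 × 0.005 = $26.14
Life insurance premium: $189.06
Parking deduction: $162.64
Total deductions = $156.86 + $26.14 + $189.06 + $162.64 = $534.70
Net pay = $5,228.65 − $534.70 = $4,693.95

$4,693.95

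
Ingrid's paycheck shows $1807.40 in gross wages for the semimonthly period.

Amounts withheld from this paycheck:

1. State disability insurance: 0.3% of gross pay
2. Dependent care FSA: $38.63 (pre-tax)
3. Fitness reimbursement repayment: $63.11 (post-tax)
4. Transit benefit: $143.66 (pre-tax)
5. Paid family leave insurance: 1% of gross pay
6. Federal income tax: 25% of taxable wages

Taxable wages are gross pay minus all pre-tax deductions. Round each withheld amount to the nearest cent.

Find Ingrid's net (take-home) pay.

Transit benefit: $143.66
Dependent care FSA: $38.63
Pre-tax total = $143.66 + $38.63 = $182.29
Taxable wages = $1807.40 − $182.29 = $1625.11
Federal income tax: $1625.11 × 0.25 = $406.28
Paid family leave insurance: $1807.40 × 0.01 = $18.07
State disability insurance: $1807.40 × 0.003 = $5.42
Fitness reimbursement repayment: $63.11
Total deductions = $143.66 + $38.63 + $406.28 + $18.07 + $5.42 + $63.11 = $675.17
Net pay = $1807.40 − $675.17 = $1132.23

$1132.23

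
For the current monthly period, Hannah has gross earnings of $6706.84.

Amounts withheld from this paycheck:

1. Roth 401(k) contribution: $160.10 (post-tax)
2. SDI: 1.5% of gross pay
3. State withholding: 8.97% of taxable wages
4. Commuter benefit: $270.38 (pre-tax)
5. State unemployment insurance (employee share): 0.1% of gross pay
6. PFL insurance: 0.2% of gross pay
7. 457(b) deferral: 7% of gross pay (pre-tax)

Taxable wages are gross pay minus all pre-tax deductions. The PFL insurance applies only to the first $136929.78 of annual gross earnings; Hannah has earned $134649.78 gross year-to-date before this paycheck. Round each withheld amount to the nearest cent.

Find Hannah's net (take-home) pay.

$5159.77

Commuter benefit: $270.38
457(b) deferral: $6706.84 × 0.07 = $469.48
Pre-tax total = $270.38 + $469.48 = $739.86
Taxable wages = $6706.84 − $739.86 = $5966.98
State withholding: $5966.98 × 0.0897 = $535.24
PFL insurance: only $136929.78 − $134649.78 = $2280.00 of this check is subject → $2280.00 × 0.002 = $4.56
SDI: $6706.84 × 0.015 = $100.60
State unemployment insurance (employee share): $6706.84 × 0.001 = $6.71
Roth 401(k) contribution: $160.10
Total deductions = $270.38 + $469.48 + $535.24 + $4.56 + $100.60 + $6.71 + $160.10 = $1547.07
Net pay = $6706.84 − $1547.07 = $5159.77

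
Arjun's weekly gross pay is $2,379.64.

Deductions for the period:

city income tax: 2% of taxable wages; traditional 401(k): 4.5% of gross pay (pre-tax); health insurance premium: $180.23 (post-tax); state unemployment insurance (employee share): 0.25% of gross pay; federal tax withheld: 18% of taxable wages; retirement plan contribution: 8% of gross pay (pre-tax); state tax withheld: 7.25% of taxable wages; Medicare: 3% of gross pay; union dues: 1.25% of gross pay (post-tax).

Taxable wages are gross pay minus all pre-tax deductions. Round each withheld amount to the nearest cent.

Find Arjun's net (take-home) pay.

Retirement plan contribution: $2,379.64 × 0.08 = $190.37
Traditional 401(k): $2,379.64 × 0.045 = $107.08
Pre-tax total = $190.37 + $107.08 = $297.45
Taxable wages = $2,379.64 − $297.45 = $2,082.19
State tax withheld: $2,082.19 × 0.0725 = $150.96
Federal tax withheld: $2,082.19 × 0.18 = $374.79
City income tax: $2,082.19 × 0.02 = $41.64
Medicare: $2,379.64 × 0.03 = $71.39
State unemployment insurance (employee share): $2,379.64 × 0.0025 = $5.95
Union dues: $2,379.64 × 0.0125 = $29.75
Health insurance premium: $180.23
Total deductions = $190.37 + $107.08 + $150.96 + $374.79 + $41.64 + $71.39 + $5.95 + $29.75 + $180.23 = $1,152.16
Net pay = $2,379.64 − $1,152.16 = $1,227.48

$1,227.48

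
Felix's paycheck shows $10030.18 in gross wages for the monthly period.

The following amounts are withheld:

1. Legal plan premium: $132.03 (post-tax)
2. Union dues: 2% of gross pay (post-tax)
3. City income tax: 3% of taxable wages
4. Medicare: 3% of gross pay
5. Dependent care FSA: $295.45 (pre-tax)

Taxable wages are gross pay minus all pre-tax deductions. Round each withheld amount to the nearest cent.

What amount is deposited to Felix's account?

Dependent care FSA: $295.45
Taxable wages = $10030.18 − $295.45 = $9734.73
City income tax: $9734.73 × 0.03 = $292.04
Medicare: $10030.18 × 0.03 = $300.91
Union dues: $10030.18 × 0.02 = $200.60
Legal plan premium: $132.03
Total deductions = $295.45 + $292.04 + $300.91 + $200.60 + $132.03 = $1221.03
Net pay = $10030.18 − $1221.03 = $8809.15

$8809.15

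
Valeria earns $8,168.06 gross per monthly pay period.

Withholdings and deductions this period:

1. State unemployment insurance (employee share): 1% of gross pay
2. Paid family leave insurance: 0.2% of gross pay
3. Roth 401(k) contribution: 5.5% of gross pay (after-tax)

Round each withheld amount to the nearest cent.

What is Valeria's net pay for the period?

Paid family leave insurance: $8,168.06 × 0.002 = $16.34
State unemployment insurance (employee share): $8,168.06 × 0.01 = $81.68
Roth 401(k) contribution: $8,168.06 × 0.055 = $449.24
Total deductions = $16.34 + $81.68 + $449.24 = $547.26
Net pay = $8,168.06 − $547.26 = $7,620.80

$7,620.80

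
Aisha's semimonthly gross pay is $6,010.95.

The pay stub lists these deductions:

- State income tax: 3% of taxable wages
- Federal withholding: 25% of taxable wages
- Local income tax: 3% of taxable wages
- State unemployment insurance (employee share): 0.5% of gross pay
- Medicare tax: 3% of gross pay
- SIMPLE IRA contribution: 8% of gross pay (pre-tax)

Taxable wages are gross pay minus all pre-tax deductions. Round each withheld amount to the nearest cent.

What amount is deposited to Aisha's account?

$3,605.37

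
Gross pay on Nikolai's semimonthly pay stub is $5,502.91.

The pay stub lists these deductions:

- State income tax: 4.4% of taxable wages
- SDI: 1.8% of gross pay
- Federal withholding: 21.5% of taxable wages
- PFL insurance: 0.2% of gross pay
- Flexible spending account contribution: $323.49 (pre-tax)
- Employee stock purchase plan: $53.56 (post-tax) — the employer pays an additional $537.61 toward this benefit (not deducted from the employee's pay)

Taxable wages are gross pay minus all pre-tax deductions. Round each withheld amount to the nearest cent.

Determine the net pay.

Flexible spending account contribution: $323.49
Taxable wages = $5,502.91 − $323.49 = $5,179.42
State income tax: $5,179.42 × 0.044 = $227.89
Federal withholding: $5,179.42 × 0.215 = $1,113.58
SDI: $5,502.91 × 0.018 = $99.05
PFL insurance: $5,502.91 × 0.002 = $11.01
Employee stock purchase plan: $53.56
(Employer's $537.61 toward employee stock purchase plan is not withheld from the employee.)
Total deductions = $323.49 + $227.89 + $1,113.58 + $99.05 + $11.01 + $53.56 = $1,828.58
Net pay = $5,502.91 − $1,828.58 = $3,674.33

$3,674.33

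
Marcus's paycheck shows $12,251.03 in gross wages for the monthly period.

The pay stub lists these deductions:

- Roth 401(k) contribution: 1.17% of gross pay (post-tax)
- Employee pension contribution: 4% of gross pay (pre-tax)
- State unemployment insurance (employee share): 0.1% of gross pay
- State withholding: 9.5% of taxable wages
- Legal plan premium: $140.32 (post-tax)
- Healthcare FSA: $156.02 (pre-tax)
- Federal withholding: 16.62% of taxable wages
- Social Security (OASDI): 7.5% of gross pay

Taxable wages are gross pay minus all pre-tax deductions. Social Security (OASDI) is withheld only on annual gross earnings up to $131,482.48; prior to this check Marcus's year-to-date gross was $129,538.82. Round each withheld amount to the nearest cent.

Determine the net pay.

Healthcare FSA: $156.02
Employee pension contribution: $12,251.03 × 0.04 = $490.04
Pre-tax total = $156.02 + $490.04 = $646.06
Taxable wages = $12,251.03 − $646.06 = $11,604.97
State withholding: $11,604.97 × 0.095 = $1,102.47
Federal withholding: $11,604.97 × 0.1662 = $1,928.75
Social Security (OASDI): only $131,482.48 − $129,538.82 = $1,943.66 of this check is subject → $1,943.66 × 0.075 = $145.77
State unemployment insurance (employee share): $12,251.03 × 0.001 = $12.25
Legal plan premium: $140.32
Roth 401(k) contribution: $12,251.03 × 0.0117 = $143.34
Total deductions = $156.02 + $490.04 + $1,102.47 + $1,928.75 + $145.77 + $12.25 + $140.32 + $143.34 = $4,118.96
Net pay = $12,251.03 − $4,118.96 = $8,132.07

$8,132.07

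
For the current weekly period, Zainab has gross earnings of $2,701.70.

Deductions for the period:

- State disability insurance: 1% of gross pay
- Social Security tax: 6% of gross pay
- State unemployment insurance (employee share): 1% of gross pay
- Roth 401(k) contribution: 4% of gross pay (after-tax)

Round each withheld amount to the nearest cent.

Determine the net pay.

$2,377.49

State disability insurance: $2,701.70 × 0.01 = $27.02
State unemployment insurance (employee share): $2,701.70 × 0.01 = $27.02
Social Security tax: $2,701.70 × 0.06 = $162.10
Roth 401(k) contribution: $2,701.70 × 0.04 = $108.07
Total deductions = $27.02 + $27.02 + $162.10 + $108.07 = $324.21
Net pay = $2,701.70 − $324.21 = $2,377.49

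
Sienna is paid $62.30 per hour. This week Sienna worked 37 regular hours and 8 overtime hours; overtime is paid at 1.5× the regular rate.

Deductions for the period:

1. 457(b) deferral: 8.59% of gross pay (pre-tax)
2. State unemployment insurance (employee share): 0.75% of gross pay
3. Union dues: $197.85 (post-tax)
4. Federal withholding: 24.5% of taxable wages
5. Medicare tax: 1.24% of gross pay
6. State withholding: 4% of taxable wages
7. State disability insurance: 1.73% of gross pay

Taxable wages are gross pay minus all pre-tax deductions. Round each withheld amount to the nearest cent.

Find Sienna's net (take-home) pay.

$1683.77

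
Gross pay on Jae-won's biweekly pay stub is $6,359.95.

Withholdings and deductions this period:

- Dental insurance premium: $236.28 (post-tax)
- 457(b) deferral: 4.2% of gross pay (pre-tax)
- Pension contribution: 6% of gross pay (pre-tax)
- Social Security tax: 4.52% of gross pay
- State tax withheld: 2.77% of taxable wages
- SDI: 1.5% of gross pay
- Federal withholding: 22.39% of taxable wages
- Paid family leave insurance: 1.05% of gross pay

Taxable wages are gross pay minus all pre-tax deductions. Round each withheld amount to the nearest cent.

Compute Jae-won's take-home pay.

$3,588.36

Pension contribution: $6,359.95 × 0.06 = $381.60
457(b) deferral: $6,359.95 × 0.042 = $267.12
Pre-tax total = $381.60 + $267.12 = $648.72
Taxable wages = $6,359.95 − $648.72 = $5,711.23
Federal withholding: $5,711.23 × 0.2239 = $1,278.74
State tax withheld: $5,711.23 × 0.0277 = $158.20
Social Security tax: $6,359.95 × 0.0452 = $287.47
Paid family leave insurance: $6,359.95 × 0.0105 = $66.78
SDI: $6,359.95 × 0.015 = $95.40
Dental insurance premium: $236.28
Total deductions = $381.60 + $267.12 + $1,278.74 + $158.20 + $287.47 + $66.78 + $95.40 + $236.28 = $2,771.59
Net pay = $6,359.95 − $2,771.59 = $3,588.36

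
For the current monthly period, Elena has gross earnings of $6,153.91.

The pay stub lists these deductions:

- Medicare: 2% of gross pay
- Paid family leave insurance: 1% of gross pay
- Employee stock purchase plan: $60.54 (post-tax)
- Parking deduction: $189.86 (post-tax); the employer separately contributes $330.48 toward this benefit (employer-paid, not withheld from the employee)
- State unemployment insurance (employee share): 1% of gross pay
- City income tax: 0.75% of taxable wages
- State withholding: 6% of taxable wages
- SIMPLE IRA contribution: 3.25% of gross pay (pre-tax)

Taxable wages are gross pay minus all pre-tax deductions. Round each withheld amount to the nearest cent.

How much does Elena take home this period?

SIMPLE IRA contribution: $6,153.91 × 0.0325 = $200.00
Taxable wages = $6,153.91 − $200.00 = $5,953.91
City income tax: $5,953.91 × 0.0075 = $44.65
State withholding: $5,953.91 × 0.06 = $357.23
State unemployment insurance (employee share): $6,153.91 × 0.01 = $61.54
Medicare: $6,153.91 × 0.02 = $123.08
Paid family leave insurance: $6,153.91 × 0.01 = $61.54
Parking deduction: $189.86
Employee stock purchase plan: $60.54
(Employer's $330.48 toward parking deduction is not withheld from the employee.)
Total deductions = $200.00 + $44.65 + $357.23 + $61.54 + $123.08 + $61.54 + $189.86 + $60.54 = $1,098.44
Net pay = $6,153.91 − $1,098.44 = $5,055.47

$5,055.47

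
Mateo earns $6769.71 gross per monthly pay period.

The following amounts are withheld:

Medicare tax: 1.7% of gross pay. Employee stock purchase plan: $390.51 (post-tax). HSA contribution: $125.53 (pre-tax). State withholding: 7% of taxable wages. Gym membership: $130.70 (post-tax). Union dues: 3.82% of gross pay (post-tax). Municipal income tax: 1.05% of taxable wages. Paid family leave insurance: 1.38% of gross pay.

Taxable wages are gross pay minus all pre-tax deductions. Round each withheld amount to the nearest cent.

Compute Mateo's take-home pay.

HSA contribution: $125.53
Taxable wages = $6769.71 − $125.53 = $6644.18
Municipal income tax: $6644.18 × 0.0105 = $69.76
State withholding: $6644.18 × 0.07 = $465.09
Paid family leave insurance: $6769.71 × 0.0138 = $93.42
Medicare tax: $6769.71 × 0.017 = $115.09
Union dues: $6769.71 × 0.0382 = $258.60
Gym membership: $130.70
Employee stock purchase plan: $390.51
Total deductions = $125.53 + $69.76 + $465.09 + $93.42 + $115.09 + $258.60 + $130.70 + $390.51 = $1648.70
Net pay = $6769.71 − $1648.70 = $5121.01

$5121.01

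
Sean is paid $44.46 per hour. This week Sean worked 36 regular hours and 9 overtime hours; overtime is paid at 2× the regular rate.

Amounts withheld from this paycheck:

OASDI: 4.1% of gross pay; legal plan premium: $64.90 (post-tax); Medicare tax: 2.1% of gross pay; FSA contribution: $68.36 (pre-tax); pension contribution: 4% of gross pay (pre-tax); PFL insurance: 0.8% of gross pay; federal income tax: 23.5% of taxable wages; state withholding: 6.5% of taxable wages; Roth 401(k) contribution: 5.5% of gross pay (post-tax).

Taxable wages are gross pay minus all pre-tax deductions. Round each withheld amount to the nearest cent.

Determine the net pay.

$1,200.50

Regular pay: 36 × $44.46 = $1,600.56
Overtime pay: 9 × $44.46 × 2 = $800.28
Gross pay = $1,600.56 + $800.28 = $2,400.84
FSA contribution: $68.36
Pension contribution: $2,400.84 × 0.04 = $96.03
Pre-tax total = $68.36 + $96.03 = $164.39
Taxable wages = $2,400.84 − $164.39 = $2,236.45
Federal income tax: $2,236.45 × 0.235 = $525.57
State withholding: $2,236.45 × 0.065 = $145.37
Medicare tax: $2,400.84 × 0.021 = $50.42
OASDI: $2,400.84 × 0.041 = $98.43
PFL insurance: $2,400.84 × 0.008 = $19.21
Roth 401(k) contribution: $2,400.84 × 0.055 = $132.05
Legal plan premium: $64.90
Total deductions = $68.36 + $96.03 + $525.57 + $145.37 + $50.42 + $98.43 + $19.21 + $132.05 + $64.90 = $1,200.34
Net pay = $2,400.84 − $1,200.34 = $1,200.50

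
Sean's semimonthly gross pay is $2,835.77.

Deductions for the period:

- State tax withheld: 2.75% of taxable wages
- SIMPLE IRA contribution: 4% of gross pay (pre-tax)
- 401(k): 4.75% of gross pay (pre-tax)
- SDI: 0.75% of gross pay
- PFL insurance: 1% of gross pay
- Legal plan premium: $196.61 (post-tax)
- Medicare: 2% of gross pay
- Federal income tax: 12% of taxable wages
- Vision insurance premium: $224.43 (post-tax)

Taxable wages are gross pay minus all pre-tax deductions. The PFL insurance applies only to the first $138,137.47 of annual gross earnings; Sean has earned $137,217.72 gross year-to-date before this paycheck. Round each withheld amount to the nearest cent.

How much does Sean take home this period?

401(k): $2,835.77 × 0.0475 = $134.70
SIMPLE IRA contribution: $2,835.77 × 0.04 = $113.43
Pre-tax total = $134.70 + $113.43 = $248.13
Taxable wages = $2,835.77 − $248.13 = $2,587.64
State tax withheld: $2,587.64 × 0.0275 = $71.16
Federal income tax: $2,587.64 × 0.12 = $310.52
Medicare: $2,835.77 × 0.02 = $56.72
PFL insurance: only $138,137.47 − $137,217.72 = $919.75 of this check is subject → $919.75 × 0.01 = $9.20
SDI: $2,835.77 × 0.0075 = $21.27
Legal plan premium: $196.61
Vision insurance premium: $224.43
Total deductions = $134.70 + $113.43 + $71.16 + $310.52 + $56.72 + $9.20 + $21.27 + $196.61 + $224.43 = $1,138.04
Net pay = $2,835.77 − $1,138.04 = $1,697.73

$1,697.73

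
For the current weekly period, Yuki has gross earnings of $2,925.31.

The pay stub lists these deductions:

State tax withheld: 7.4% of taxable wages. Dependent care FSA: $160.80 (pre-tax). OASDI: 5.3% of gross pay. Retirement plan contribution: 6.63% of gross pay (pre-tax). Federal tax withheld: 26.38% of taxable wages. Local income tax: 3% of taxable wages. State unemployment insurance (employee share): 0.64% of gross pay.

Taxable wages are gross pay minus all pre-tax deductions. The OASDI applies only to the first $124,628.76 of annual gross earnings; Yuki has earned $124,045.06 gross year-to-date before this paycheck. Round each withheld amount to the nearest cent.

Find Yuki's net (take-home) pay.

$1,575.45

Dependent care FSA: $160.80
Retirement plan contribution: $2,925.31 × 0.0663 = $193.95
Pre-tax total = $160.80 + $193.95 = $354.75
Taxable wages = $2,925.31 − $354.75 = $2,570.56
Local income tax: $2,570.56 × 0.03 = $77.12
State tax withheld: $2,570.56 × 0.074 = $190.22
Federal tax withheld: $2,570.56 × 0.2638 = $678.11
OASDI: only $124,628.76 − $124,045.06 = $583.70 of this check is subject → $583.70 × 0.053 = $30.94
State unemployment insurance (employee share): $2,925.31 × 0.0064 = $18.72
Total deductions = $160.80 + $193.95 + $77.12 + $190.22 + $678.11 + $30.94 + $18.72 = $1,349.86
Net pay = $2,925.31 − $1,349.86 = $1,575.45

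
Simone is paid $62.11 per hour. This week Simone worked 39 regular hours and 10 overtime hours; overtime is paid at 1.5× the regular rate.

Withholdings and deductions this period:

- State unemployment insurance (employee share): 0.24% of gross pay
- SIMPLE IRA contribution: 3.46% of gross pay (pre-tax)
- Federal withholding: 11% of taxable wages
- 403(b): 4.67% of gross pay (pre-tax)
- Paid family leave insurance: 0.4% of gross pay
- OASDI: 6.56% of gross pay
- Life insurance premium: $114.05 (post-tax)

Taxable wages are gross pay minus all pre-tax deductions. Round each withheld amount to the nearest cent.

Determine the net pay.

Regular pay: 39 × $62.11 = $2,422.29
Overtime pay: 10 × $62.11 × 1.5 = $931.65
Gross pay = $2,422.29 + $931.65 = $3,353.94
403(b): $3,353.94 × 0.0467 = $156.63
SIMPLE IRA contribution: $3,353.94 × 0.0346 = $116.05
Pre-tax total = $156.63 + $116.05 = $272.68
Taxable wages = $3,353.94 − $272.68 = $3,081.26
Federal withholding: $3,081.26 × 0.11 = $338.94
State unemployment insurance (employee share): $3,353.94 × 0.0024 = $8.05
OASDI: $3,353.94 × 0.0656 = $220.02
Paid family leave insurance: $3,353.94 × 0.004 = $13.42
Life insurance premium: $114.05
Total deductions = $156.63 + $116.05 + $338.94 + $8.05 + $220.02 + $13.42 + $114.05 = $967.16
Net pay = $3,353.94 − $967.16 = $2,386.78

$2,386.78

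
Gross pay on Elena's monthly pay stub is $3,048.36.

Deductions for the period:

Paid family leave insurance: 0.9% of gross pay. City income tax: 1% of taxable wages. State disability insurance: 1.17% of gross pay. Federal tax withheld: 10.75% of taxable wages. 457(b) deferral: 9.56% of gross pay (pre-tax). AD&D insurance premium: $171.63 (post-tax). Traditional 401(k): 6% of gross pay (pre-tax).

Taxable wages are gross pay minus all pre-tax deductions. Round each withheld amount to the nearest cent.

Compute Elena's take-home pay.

$2,036.85

Traditional 401(k): $3,048.36 × 0.06 = $182.90
457(b) deferral: $3,048.36 × 0.0956 = $291.42
Pre-tax total = $182.90 + $291.42 = $474.32
Taxable wages = $3,048.36 − $474.32 = $2,574.04
City income tax: $2,574.04 × 0.01 = $25.74
Federal tax withheld: $2,574.04 × 0.1075 = $276.71
State disability insurance: $3,048.36 × 0.0117 = $35.67
Paid family leave insurance: $3,048.36 × 0.009 = $27.44
AD&D insurance premium: $171.63
Total deductions = $182.90 + $291.42 + $25.74 + $276.71 + $35.67 + $27.44 + $171.63 = $1,011.51
Net pay = $3,048.36 − $1,011.51 = $2,036.85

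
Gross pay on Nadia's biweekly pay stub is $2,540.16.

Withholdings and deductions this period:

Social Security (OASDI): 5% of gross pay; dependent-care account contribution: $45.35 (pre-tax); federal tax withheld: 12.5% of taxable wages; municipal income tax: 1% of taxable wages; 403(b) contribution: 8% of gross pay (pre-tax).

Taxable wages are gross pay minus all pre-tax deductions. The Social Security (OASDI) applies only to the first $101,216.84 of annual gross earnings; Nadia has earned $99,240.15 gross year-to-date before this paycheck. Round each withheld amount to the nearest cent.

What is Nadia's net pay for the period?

$1,883.40

403(b) contribution: $2,540.16 × 0.08 = $203.21
Dependent-care account contribution: $45.35
Pre-tax total = $203.21 + $45.35 = $248.56
Taxable wages = $2,540.16 − $248.56 = $2,291.60
Municipal income tax: $2,291.60 × 0.01 = $22.92
Federal tax withheld: $2,291.60 × 0.125 = $286.45
Social Security (OASDI): only $101,216.84 − $99,240.15 = $1,976.69 of this check is subject → $1,976.69 × 0.05 = $98.83
Total deductions = $203.21 + $45.35 + $22.92 + $286.45 + $98.83 = $656.76
Net pay = $2,540.16 − $656.76 = $1,883.40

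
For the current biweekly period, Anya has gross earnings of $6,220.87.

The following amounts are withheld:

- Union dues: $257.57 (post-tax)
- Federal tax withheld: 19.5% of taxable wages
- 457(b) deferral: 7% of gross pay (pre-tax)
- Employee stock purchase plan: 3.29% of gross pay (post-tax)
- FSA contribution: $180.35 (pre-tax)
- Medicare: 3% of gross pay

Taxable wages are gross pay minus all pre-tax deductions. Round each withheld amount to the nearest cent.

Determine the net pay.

$3,863.20

FSA contribution: $180.35
457(b) deferral: $6,220.87 × 0.07 = $435.46
Pre-tax total = $180.35 + $435.46 = $615.81
Taxable wages = $6,220.87 − $615.81 = $5,605.06
Federal tax withheld: $5,605.06 × 0.195 = $1,092.99
Medicare: $6,220.87 × 0.03 = $186.63
Employee stock purchase plan: $6,220.87 × 0.0329 = $204.67
Union dues: $257.57
Total deductions = $180.35 + $435.46 + $1,092.99 + $186.63 + $204.67 + $257.57 = $2,357.67
Net pay = $6,220.87 − $2,357.67 = $3,863.20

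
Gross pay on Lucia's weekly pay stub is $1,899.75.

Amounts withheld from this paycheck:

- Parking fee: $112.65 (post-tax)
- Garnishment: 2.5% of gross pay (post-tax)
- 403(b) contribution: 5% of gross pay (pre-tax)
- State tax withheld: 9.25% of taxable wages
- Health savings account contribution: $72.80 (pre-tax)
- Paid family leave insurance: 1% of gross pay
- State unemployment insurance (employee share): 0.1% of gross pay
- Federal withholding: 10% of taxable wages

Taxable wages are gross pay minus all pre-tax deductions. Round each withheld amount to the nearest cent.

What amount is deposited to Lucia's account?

$1,217.51

403(b) contribution: $1,899.75 × 0.05 = $94.99
Health savings account contribution: $72.80
Pre-tax total = $94.99 + $72.80 = $167.79
Taxable wages = $1,899.75 − $167.79 = $1,731.96
State tax withheld: $1,731.96 × 0.0925 = $160.21
Federal withholding: $1,731.96 × 0.1 = $173.20
Paid family leave insurance: $1,899.75 × 0.01 = $19.00
State unemployment insurance (employee share): $1,899.75 × 0.001 = $1.90
Garnishment: $1,899.75 × 0.025 = $47.49
Parking fee: $112.65
Total deductions = $94.99 + $72.80 + $160.21 + $173.20 + $19.00 + $1.90 + $47.49 + $112.65 = $682.24
Net pay = $1,899.75 − $682.24 = $1,217.51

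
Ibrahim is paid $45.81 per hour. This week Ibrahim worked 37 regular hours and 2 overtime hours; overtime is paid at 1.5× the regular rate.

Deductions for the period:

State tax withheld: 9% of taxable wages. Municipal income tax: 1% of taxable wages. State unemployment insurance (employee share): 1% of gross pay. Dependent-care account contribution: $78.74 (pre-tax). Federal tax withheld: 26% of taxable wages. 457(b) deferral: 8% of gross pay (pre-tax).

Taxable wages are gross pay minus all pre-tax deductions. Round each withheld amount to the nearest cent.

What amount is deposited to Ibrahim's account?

$1,010.20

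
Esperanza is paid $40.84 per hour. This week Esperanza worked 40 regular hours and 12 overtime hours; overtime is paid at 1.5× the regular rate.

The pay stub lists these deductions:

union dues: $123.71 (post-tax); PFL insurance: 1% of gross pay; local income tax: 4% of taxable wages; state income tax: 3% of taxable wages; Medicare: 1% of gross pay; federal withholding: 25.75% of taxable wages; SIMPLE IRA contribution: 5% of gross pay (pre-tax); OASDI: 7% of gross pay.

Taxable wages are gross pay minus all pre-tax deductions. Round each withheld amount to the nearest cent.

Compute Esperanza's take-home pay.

$1,176.41

Regular pay: 40 × $40.84 = $1,633.60
Overtime pay: 12 × $40.84 × 1.5 = $735.12
Gross pay = $1,633.60 + $735.12 = $2,368.72
SIMPLE IRA contribution: $2,368.72 × 0.05 = $118.44
Taxable wages = $2,368.72 − $118.44 = $2,250.28
State income tax: $2,250.28 × 0.03 = $67.51
Local income tax: $2,250.28 × 0.04 = $90.01
Federal withholding: $2,250.28 × 0.2575 = $579.45
PFL insurance: $2,368.72 × 0.01 = $23.69
Medicare: $2,368.72 × 0.01 = $23.69
OASDI: $2,368.72 × 0.07 = $165.81
Union dues: $123.71
Total deductions = $118.44 + $67.51 + $90.01 + $579.45 + $23.69 + $23.69 + $165.81 + $123.71 = $1,192.31
Net pay = $2,368.72 − $1,192.31 = $1,176.41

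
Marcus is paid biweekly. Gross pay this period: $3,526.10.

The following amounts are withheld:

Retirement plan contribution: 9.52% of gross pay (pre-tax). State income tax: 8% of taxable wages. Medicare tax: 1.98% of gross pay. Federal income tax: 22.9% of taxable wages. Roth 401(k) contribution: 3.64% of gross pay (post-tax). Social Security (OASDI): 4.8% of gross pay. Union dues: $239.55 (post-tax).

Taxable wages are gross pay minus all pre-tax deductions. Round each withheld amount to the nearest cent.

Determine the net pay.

$1,597.61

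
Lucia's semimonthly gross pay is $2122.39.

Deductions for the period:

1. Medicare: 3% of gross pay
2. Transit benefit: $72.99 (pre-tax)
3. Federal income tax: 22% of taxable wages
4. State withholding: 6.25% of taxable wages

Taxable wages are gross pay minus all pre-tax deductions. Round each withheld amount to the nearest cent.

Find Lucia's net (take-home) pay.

$1406.77

Transit benefit: $72.99
Taxable wages = $2122.39 − $72.99 = $2049.40
State withholding: $2049.40 × 0.0625 = $128.09
Federal income tax: $2049.40 × 0.22 = $450.87
Medicare: $2122.39 × 0.03 = $63.67
Total deductions = $72.99 + $128.09 + $450.87 + $63.67 = $715.62
Net pay = $2122.39 − $715.62 = $1406.77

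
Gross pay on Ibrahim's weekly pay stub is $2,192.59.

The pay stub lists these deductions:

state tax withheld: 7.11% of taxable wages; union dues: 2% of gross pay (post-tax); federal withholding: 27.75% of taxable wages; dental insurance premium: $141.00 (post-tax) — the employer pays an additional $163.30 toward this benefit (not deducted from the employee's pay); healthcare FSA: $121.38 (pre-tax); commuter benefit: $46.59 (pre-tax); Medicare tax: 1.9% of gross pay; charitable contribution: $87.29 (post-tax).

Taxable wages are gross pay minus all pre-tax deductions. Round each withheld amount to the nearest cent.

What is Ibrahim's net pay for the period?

$1,005.04

Healthcare FSA: $121.38
Commuter benefit: $46.59
Pre-tax total = $121.38 + $46.59 = $167.97
Taxable wages = $2,192.59 − $167.97 = $2,024.62
Federal withholding: $2,024.62 × 0.2775 = $561.83
State tax withheld: $2,024.62 × 0.0711 = $143.95
Medicare tax: $2,192.59 × 0.019 = $41.66
Union dues: $2,192.59 × 0.02 = $43.85
Dental insurance premium: $141.00
Charitable contribution: $87.29
(Employer's $163.30 toward dental insurance premium is not withheld from the employee.)
Total deductions = $121.38 + $46.59 + $561.83 + $143.95 + $41.66 + $43.85 + $141.00 + $87.29 = $1,187.55
Net pay = $2,192.59 − $1,187.55 = $1,005.04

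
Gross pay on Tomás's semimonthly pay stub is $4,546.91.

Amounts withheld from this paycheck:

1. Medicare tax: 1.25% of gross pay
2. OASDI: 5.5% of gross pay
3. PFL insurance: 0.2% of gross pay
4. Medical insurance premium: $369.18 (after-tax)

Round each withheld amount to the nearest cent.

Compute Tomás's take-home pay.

$3,861.72

PFL insurance: $4,546.91 × 0.002 = $9.09
Medicare tax: $4,546.91 × 0.0125 = $56.84
OASDI: $4,546.91 × 0.055 = $250.08
Medical insurance premium: $369.18
Total deductions = $9.09 + $56.84 + $250.08 + $369.18 = $685.19
Net pay = $4,546.91 − $685.19 = $3,861.72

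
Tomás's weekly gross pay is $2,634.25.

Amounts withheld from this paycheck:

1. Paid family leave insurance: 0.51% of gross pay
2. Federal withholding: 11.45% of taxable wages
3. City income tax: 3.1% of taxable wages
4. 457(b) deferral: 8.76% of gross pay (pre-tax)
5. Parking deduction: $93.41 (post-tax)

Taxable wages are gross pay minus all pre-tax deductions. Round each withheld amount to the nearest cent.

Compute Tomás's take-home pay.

457(b) deferral: $2,634.25 × 0.0876 = $230.76
Taxable wages = $2,634.25 − $230.76 = $2,403.49
Federal withholding: $2,403.49 × 0.1145 = $275.20
City income tax: $2,403.49 × 0.031 = $74.51
Paid family leave insurance: $2,634.25 × 0.0051 = $13.43
Parking deduction: $93.41
Total deductions = $230.76 + $275.20 + $74.51 + $13.43 + $93.41 = $687.31
Net pay = $2,634.25 − $687.31 = $1,946.94

$1,946.94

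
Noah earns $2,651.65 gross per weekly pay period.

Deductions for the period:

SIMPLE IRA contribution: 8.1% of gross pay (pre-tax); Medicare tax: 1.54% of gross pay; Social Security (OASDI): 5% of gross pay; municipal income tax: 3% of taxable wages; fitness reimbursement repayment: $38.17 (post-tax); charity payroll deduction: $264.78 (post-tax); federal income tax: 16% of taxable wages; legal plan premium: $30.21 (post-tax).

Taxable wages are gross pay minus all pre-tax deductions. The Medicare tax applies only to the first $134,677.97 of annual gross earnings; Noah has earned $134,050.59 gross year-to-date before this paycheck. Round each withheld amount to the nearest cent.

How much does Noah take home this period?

$1,498.46

SIMPLE IRA contribution: $2,651.65 × 0.081 = $214.78
Taxable wages = $2,651.65 − $214.78 = $2,436.87
Municipal income tax: $2,436.87 × 0.03 = $73.11
Federal income tax: $2,436.87 × 0.16 = $389.90
Social Security (OASDI): $2,651.65 × 0.05 = $132.58
Medicare tax: only $134,677.97 − $134,050.59 = $627.38 of this check is subject → $627.38 × 0.0154 = $9.66
Legal plan premium: $30.21
Fitness reimbursement repayment: $38.17
Charity payroll deduction: $264.78
Total deductions = $214.78 + $73.11 + $389.90 + $132.58 + $9.66 + $30.21 + $38.17 + $264.78 = $1,153.19
Net pay = $2,651.65 − $1,153.19 = $1,498.46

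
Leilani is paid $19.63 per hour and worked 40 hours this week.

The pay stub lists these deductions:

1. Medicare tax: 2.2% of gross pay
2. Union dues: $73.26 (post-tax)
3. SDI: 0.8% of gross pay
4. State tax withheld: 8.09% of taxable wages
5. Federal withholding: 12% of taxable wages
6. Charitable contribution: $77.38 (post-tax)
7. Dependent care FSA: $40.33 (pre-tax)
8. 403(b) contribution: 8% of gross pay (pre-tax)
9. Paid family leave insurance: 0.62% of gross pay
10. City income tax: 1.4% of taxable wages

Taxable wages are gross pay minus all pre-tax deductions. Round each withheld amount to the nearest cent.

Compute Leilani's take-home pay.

$356.41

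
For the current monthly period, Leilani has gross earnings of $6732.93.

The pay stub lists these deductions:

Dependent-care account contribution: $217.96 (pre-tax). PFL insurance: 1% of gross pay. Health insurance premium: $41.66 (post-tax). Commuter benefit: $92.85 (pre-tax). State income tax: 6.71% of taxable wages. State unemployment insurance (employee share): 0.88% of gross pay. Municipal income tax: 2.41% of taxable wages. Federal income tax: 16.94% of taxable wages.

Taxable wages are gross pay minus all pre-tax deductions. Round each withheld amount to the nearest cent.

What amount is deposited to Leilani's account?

Commuter benefit: $92.85
Dependent-care account contribution: $217.96
Pre-tax total = $92.85 + $217.96 = $310.81
Taxable wages = $6732.93 − $310.81 = $6422.12
Federal income tax: $6422.12 × 0.1694 = $1087.91
State income tax: $6422.12 × 0.0671 = $430.92
Municipal income tax: $6422.12 × 0.0241 = $154.77
State unemployment insurance (employee share): $6732.93 × 0.0088 = $59.25
PFL insurance: $6732.93 × 0.01 = $67.33
Health insurance premium: $41.66
Total deductions = $92.85 + $217.96 + $1087.91 + $430.92 + $154.77 + $59.25 + $67.33 + $41.66 = $2152.65
Net pay = $6732.93 − $2152.65 = $4580.28

$4580.28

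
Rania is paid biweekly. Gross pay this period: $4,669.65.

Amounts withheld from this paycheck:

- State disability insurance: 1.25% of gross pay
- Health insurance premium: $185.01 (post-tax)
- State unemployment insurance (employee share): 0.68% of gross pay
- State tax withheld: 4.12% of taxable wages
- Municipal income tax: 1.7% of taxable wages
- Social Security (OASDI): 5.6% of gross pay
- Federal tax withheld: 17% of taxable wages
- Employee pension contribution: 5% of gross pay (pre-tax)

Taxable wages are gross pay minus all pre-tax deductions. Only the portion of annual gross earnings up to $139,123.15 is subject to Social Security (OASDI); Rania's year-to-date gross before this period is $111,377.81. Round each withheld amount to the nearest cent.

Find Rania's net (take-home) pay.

Employee pension contribution: $4,669.65 × 0.05 = $233.48
Taxable wages = $4,669.65 − $233.48 = $4,436.17
State tax withheld: $4,436.17 × 0.0412 = $182.77
Municipal income tax: $4,436.17 × 0.017 = $75.41
Federal tax withheld: $4,436.17 × 0.17 = $754.15
State unemployment insurance (employee share): $4,669.65 × 0.0068 = $31.75
Social Security (OASDI): cap not yet reached, full $4,669.65 is subject → $4,669.65 × 0.056 = $261.50
State disability insurance: $4,669.65 × 0.0125 = $58.37
Health insurance premium: $185.01
Total deductions = $233.48 + $182.77 + $75.41 + $754.15 + $31.75 + $261.50 + $58.37 + $185.01 = $1,782.44
Net pay = $4,669.65 − $1,782.44 = $2,887.21

$2,887.21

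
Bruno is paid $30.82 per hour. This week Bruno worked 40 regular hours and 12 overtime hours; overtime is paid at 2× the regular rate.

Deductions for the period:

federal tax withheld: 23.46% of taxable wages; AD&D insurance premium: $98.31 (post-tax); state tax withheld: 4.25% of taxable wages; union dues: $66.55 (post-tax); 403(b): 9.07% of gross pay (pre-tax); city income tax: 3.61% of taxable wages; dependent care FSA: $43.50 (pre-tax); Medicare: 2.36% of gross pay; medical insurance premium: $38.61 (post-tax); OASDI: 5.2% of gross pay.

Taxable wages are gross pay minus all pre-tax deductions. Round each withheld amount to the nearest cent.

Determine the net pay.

$849.36

Regular pay: 40 × $30.82 = $1232.80
Overtime pay: 12 × $30.82 × 2 = $739.68
Gross pay = $1232.80 + $739.68 = $1972.48
Dependent care FSA: $43.50
403(b): $1972.48 × 0.0907 = $178.90
Pre-tax total = $43.50 + $178.90 = $222.40
Taxable wages = $1972.48 − $222.40 = $1750.08
State tax withheld: $1750.08 × 0.0425 = $74.38
Federal tax withheld: $1750.08 × 0.2346 = $410.57
City income tax: $1750.08 × 0.0361 = $63.18
OASDI: $1972.48 × 0.052 = $102.57
Medicare: $1972.48 × 0.0236 = $46.55
Union dues: $66.55
Medical insurance premium: $38.61
AD&D insurance premium: $98.31
Total deductions = $43.50 + $178.90 + $74.38 + $410.57 + $63.18 + $102.57 + $46.55 + $66.55 + $38.61 + $98.31 = $1123.12
Net pay = $1972.48 − $1123.12 = $849.36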